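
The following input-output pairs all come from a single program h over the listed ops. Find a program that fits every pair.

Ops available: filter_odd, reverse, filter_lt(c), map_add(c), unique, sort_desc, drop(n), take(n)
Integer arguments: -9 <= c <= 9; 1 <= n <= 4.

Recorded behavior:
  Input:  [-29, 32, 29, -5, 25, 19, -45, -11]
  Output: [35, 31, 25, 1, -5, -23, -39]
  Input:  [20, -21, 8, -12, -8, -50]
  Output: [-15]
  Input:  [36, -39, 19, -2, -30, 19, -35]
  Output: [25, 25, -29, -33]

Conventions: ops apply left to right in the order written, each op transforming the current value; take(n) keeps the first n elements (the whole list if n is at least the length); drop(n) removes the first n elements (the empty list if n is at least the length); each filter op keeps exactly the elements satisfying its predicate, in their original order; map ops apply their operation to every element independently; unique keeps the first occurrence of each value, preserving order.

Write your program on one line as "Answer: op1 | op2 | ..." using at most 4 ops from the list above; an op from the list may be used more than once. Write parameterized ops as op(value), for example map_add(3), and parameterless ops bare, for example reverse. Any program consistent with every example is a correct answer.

filter_odd | reverse | sort_desc | map_add(6)

Check, running the answer program on each example:
  [-29, 32, 29, -5, 25, 19, -45, -11] -> [-29, 29, -5, 25, 19, -45, -11] -> [-11, -45, 19, 25, -5, 29, -29] -> [29, 25, 19, -5, -11, -29, -45] -> [35, 31, 25, 1, -5, -23, -39]
  [20, -21, 8, -12, -8, -50] -> [-21] -> [-21] -> [-21] -> [-15]
  [36, -39, 19, -2, -30, 19, -35] -> [-39, 19, 19, -35] -> [-35, 19, 19, -39] -> [19, 19, -35, -39] -> [25, 25, -29, -33]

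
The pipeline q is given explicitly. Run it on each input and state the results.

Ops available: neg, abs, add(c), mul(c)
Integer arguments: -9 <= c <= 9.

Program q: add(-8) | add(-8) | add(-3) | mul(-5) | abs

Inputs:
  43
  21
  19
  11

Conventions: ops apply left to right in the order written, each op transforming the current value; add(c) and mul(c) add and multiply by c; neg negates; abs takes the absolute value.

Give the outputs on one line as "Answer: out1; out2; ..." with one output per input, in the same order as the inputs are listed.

Execution, op by op:
  43 -> 35 -> 27 -> 24 -> -120 -> 120
  21 -> 13 -> 5 -> 2 -> -10 -> 10
  19 -> 11 -> 3 -> 0 -> 0 -> 0
  11 -> 3 -> -5 -> -8 -> 40 -> 40

120; 10; 0; 40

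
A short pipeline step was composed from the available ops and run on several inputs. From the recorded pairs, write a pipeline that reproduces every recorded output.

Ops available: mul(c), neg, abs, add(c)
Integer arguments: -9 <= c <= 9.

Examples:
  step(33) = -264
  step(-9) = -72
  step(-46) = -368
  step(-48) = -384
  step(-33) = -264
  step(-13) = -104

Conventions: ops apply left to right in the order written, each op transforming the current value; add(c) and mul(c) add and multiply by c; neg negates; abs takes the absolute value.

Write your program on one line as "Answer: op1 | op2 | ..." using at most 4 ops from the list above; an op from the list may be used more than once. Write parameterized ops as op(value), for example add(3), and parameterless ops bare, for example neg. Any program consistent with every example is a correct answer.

neg | mul(8) | abs | neg

Check, running the answer program on each example:
  33 -> -33 -> -264 -> 264 -> -264
  -9 -> 9 -> 72 -> 72 -> -72
  -46 -> 46 -> 368 -> 368 -> -368
  -48 -> 48 -> 384 -> 384 -> -384
  -33 -> 33 -> 264 -> 264 -> -264
  -13 -> 13 -> 104 -> 104 -> -104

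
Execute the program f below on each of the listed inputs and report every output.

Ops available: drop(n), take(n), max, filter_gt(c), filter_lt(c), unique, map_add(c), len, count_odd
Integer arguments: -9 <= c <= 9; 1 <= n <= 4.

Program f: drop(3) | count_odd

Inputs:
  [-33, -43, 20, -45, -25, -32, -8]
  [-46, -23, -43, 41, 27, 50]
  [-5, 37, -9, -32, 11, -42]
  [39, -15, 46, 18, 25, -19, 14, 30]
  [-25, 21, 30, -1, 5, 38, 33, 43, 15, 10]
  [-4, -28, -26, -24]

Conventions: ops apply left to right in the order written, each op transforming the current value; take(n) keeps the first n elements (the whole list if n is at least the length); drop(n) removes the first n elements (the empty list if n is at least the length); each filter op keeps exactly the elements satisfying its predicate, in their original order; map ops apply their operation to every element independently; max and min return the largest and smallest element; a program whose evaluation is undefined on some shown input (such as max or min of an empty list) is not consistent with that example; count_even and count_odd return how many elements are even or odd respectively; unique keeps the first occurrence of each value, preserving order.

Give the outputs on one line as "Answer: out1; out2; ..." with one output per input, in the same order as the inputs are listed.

2; 2; 1; 2; 5; 0

Execution, op by op:
  [-33, -43, 20, -45, -25, -32, -8] -> [-45, -25, -32, -8] -> 2
  [-46, -23, -43, 41, 27, 50] -> [41, 27, 50] -> 2
  [-5, 37, -9, -32, 11, -42] -> [-32, 11, -42] -> 1
  [39, -15, 46, 18, 25, -19, 14, 30] -> [18, 25, -19, 14, 30] -> 2
  [-25, 21, 30, -1, 5, 38, 33, 43, 15, 10] -> [-1, 5, 38, 33, 43, 15, 10] -> 5
  [-4, -28, -26, -24] -> [-24] -> 0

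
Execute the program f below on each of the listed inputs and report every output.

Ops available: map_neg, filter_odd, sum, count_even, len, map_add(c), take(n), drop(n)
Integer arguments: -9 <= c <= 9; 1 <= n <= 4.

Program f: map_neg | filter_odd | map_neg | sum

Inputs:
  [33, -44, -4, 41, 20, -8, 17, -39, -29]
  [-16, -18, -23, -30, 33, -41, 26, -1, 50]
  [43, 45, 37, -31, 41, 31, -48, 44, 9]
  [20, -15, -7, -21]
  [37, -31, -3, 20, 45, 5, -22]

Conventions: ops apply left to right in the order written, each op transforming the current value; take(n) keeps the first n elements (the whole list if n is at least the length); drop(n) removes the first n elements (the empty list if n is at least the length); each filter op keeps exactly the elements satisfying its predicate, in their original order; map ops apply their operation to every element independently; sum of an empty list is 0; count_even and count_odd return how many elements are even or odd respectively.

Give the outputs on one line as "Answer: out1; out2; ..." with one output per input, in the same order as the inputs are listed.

Execution, op by op:
  [33, -44, -4, 41, 20, -8, 17, -39, -29] -> [-33, 44, 4, -41, -20, 8, -17, 39, 29] -> [-33, -41, -17, 39, 29] -> [33, 41, 17, -39, -29] -> 23
  [-16, -18, -23, -30, 33, -41, 26, -1, 50] -> [16, 18, 23, 30, -33, 41, -26, 1, -50] -> [23, -33, 41, 1] -> [-23, 33, -41, -1] -> -32
  [43, 45, 37, -31, 41, 31, -48, 44, 9] -> [-43, -45, -37, 31, -41, -31, 48, -44, -9] -> [-43, -45, -37, 31, -41, -31, -9] -> [43, 45, 37, -31, 41, 31, 9] -> 175
  [20, -15, -7, -21] -> [-20, 15, 7, 21] -> [15, 7, 21] -> [-15, -7, -21] -> -43
  [37, -31, -3, 20, 45, 5, -22] -> [-37, 31, 3, -20, -45, -5, 22] -> [-37, 31, 3, -45, -5] -> [37, -31, -3, 45, 5] -> 53

23; -32; 175; -43; 53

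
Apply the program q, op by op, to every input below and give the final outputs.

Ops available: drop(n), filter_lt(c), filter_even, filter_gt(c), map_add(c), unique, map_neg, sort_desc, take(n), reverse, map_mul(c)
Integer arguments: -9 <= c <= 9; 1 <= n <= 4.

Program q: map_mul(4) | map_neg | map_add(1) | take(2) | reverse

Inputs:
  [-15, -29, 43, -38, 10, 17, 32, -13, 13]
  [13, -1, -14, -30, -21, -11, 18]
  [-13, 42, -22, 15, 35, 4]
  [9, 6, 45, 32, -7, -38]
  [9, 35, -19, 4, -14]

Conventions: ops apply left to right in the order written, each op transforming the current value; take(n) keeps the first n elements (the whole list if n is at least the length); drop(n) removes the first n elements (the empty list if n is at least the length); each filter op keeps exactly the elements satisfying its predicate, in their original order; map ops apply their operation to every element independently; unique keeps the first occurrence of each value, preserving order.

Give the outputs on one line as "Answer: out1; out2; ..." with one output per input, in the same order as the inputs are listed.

Execution, op by op:
  [-15, -29, 43, -38, 10, 17, 32, -13, 13] -> [-60, -116, 172, -152, 40, 68, 128, -52, 52] -> [60, 116, -172, 152, -40, -68, -128, 52, -52] -> [61, 117, -171, 153, -39, -67, -127, 53, -51] -> [61, 117] -> [117, 61]
  [13, -1, -14, -30, -21, -11, 18] -> [52, -4, -56, -120, -84, -44, 72] -> [-52, 4, 56, 120, 84, 44, -72] -> [-51, 5, 57, 121, 85, 45, -71] -> [-51, 5] -> [5, -51]
  [-13, 42, -22, 15, 35, 4] -> [-52, 168, -88, 60, 140, 16] -> [52, -168, 88, -60, -140, -16] -> [53, -167, 89, -59, -139, -15] -> [53, -167] -> [-167, 53]
  [9, 6, 45, 32, -7, -38] -> [36, 24, 180, 128, -28, -152] -> [-36, -24, -180, -128, 28, 152] -> [-35, -23, -179, -127, 29, 153] -> [-35, -23] -> [-23, -35]
  [9, 35, -19, 4, -14] -> [36, 140, -76, 16, -56] -> [-36, -140, 76, -16, 56] -> [-35, -139, 77, -15, 57] -> [-35, -139] -> [-139, -35]

[117, 61]; [5, -51]; [-167, 53]; [-23, -35]; [-139, -35]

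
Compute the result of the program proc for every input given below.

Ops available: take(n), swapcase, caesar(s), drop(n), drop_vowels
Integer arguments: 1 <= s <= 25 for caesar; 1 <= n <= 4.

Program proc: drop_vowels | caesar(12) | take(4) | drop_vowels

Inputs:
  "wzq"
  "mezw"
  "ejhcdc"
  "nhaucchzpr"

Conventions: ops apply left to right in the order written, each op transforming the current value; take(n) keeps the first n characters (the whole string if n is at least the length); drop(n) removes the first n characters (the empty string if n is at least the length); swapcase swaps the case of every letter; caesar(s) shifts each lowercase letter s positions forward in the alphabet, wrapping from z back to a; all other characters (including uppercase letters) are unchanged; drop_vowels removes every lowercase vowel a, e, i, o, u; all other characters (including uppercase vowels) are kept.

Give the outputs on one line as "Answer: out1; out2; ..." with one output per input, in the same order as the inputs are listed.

Execution, op by op:
  "wzq" -> "wzq" -> "ilc" -> "ilc" -> "lc"
  "mezw" -> "mzw" -> "yli" -> "yli" -> "yl"
  "ejhcdc" -> "jhcdc" -> "vtopo" -> "vtop" -> "vtp"
  "nhaucchzpr" -> "nhcchzpr" -> "ztootlbd" -> "ztoo" -> "zt"

"lc"; "yl"; "vtp"; "zt"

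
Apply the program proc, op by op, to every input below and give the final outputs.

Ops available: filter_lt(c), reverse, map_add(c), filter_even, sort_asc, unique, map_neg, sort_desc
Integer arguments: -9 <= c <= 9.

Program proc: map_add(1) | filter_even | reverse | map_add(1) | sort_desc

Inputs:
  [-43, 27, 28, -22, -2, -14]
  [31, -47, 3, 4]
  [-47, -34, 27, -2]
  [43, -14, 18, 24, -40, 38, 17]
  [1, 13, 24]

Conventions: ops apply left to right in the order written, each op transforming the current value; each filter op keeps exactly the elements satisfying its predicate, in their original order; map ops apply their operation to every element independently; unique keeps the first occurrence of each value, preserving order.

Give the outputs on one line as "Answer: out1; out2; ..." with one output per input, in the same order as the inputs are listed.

[29, -41]; [33, 5, -45]; [29, -45]; [45, 19]; [15, 3]

Execution, op by op:
  [-43, 27, 28, -22, -2, -14] -> [-42, 28, 29, -21, -1, -13] -> [-42, 28] -> [28, -42] -> [29, -41] -> [29, -41]
  [31, -47, 3, 4] -> [32, -46, 4, 5] -> [32, -46, 4] -> [4, -46, 32] -> [5, -45, 33] -> [33, 5, -45]
  [-47, -34, 27, -2] -> [-46, -33, 28, -1] -> [-46, 28] -> [28, -46] -> [29, -45] -> [29, -45]
  [43, -14, 18, 24, -40, 38, 17] -> [44, -13, 19, 25, -39, 39, 18] -> [44, 18] -> [18, 44] -> [19, 45] -> [45, 19]
  [1, 13, 24] -> [2, 14, 25] -> [2, 14] -> [14, 2] -> [15, 3] -> [15, 3]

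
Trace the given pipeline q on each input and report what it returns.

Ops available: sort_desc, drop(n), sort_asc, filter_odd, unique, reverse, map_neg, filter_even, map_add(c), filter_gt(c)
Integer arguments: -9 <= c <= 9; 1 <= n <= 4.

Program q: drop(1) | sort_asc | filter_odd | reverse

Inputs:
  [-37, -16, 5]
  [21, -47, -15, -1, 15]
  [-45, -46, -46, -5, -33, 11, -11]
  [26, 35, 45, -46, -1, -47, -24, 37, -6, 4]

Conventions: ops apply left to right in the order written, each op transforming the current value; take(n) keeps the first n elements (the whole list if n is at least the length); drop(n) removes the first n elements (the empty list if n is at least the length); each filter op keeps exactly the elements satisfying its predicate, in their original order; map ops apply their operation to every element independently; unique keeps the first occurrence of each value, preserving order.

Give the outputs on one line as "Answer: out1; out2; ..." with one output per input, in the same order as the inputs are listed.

[5]; [15, -1, -15, -47]; [11, -5, -11, -33]; [45, 37, 35, -1, -47]

Execution, op by op:
  [-37, -16, 5] -> [-16, 5] -> [-16, 5] -> [5] -> [5]
  [21, -47, -15, -1, 15] -> [-47, -15, -1, 15] -> [-47, -15, -1, 15] -> [-47, -15, -1, 15] -> [15, -1, -15, -47]
  [-45, -46, -46, -5, -33, 11, -11] -> [-46, -46, -5, -33, 11, -11] -> [-46, -46, -33, -11, -5, 11] -> [-33, -11, -5, 11] -> [11, -5, -11, -33]
  [26, 35, 45, -46, -1, -47, -24, 37, -6, 4] -> [35, 45, -46, -1, -47, -24, 37, -6, 4] -> [-47, -46, -24, -6, -1, 4, 35, 37, 45] -> [-47, -1, 35, 37, 45] -> [45, 37, 35, -1, -47]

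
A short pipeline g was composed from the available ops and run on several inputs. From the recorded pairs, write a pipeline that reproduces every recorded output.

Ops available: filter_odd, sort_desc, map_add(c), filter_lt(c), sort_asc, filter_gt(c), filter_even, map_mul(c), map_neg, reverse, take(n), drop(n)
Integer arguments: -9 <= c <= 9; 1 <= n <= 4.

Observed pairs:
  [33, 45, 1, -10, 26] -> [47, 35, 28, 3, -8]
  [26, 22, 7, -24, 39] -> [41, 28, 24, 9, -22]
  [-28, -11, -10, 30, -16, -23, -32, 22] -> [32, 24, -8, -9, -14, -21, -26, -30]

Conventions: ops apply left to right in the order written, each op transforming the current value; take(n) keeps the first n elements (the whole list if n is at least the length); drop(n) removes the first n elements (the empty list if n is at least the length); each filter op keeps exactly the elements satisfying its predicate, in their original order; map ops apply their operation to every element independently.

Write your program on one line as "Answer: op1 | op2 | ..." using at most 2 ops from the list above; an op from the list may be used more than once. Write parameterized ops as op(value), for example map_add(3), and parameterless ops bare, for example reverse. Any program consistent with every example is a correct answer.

map_add(2) | sort_desc

Check, running the answer program on each example:
  [33, 45, 1, -10, 26] -> [35, 47, 3, -8, 28] -> [47, 35, 28, 3, -8]
  [26, 22, 7, -24, 39] -> [28, 24, 9, -22, 41] -> [41, 28, 24, 9, -22]
  [-28, -11, -10, 30, -16, -23, -32, 22] -> [-26, -9, -8, 32, -14, -21, -30, 24] -> [32, 24, -8, -9, -14, -21, -26, -30]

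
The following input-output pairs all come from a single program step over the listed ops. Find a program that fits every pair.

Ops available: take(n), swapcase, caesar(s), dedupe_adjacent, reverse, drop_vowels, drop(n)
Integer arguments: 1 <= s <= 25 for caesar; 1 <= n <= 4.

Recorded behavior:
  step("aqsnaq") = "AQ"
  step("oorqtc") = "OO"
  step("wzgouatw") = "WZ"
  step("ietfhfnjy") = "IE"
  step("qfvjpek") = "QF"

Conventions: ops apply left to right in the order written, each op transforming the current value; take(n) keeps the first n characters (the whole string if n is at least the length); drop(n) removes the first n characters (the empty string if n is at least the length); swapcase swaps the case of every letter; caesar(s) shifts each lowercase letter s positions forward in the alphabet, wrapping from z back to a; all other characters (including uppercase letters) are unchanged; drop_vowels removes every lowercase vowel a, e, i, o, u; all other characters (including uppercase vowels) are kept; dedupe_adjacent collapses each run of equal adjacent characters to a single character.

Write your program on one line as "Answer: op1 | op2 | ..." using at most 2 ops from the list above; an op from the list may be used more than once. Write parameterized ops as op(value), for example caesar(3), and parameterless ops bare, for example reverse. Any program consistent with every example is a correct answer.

take(2) | swapcase

Check, running the answer program on each example:
  "aqsnaq" -> "aq" -> "AQ"
  "oorqtc" -> "oo" -> "OO"
  "wzgouatw" -> "wz" -> "WZ"
  "ietfhfnjy" -> "ie" -> "IE"
  "qfvjpek" -> "qf" -> "QF"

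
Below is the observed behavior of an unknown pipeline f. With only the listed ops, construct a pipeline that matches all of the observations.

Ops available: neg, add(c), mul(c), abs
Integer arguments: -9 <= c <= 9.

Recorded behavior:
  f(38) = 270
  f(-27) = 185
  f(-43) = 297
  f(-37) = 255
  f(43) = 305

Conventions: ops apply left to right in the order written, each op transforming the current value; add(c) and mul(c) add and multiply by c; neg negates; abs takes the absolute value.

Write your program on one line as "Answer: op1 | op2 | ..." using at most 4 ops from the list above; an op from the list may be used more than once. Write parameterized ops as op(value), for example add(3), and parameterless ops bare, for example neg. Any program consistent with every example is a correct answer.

add(1) | mul(-7) | add(3) | abs

Check, running the answer program on each example:
  38 -> 39 -> -273 -> -270 -> 270
  -27 -> -26 -> 182 -> 185 -> 185
  -43 -> -42 -> 294 -> 297 -> 297
  -37 -> -36 -> 252 -> 255 -> 255
  43 -> 44 -> -308 -> -305 -> 305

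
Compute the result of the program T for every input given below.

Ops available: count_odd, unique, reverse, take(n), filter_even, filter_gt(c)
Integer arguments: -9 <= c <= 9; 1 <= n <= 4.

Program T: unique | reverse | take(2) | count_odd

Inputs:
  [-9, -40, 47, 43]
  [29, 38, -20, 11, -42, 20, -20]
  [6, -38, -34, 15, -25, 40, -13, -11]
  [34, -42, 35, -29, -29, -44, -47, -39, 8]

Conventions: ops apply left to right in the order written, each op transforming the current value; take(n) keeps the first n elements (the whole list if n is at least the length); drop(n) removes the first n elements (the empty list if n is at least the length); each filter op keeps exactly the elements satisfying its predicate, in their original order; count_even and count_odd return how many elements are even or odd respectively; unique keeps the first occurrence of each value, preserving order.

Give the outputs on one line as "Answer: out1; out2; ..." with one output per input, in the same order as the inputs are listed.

Execution, op by op:
  [-9, -40, 47, 43] -> [-9, -40, 47, 43] -> [43, 47, -40, -9] -> [43, 47] -> 2
  [29, 38, -20, 11, -42, 20, -20] -> [29, 38, -20, 11, -42, 20] -> [20, -42, 11, -20, 38, 29] -> [20, -42] -> 0
  [6, -38, -34, 15, -25, 40, -13, -11] -> [6, -38, -34, 15, -25, 40, -13, -11] -> [-11, -13, 40, -25, 15, -34, -38, 6] -> [-11, -13] -> 2
  [34, -42, 35, -29, -29, -44, -47, -39, 8] -> [34, -42, 35, -29, -44, -47, -39, 8] -> [8, -39, -47, -44, -29, 35, -42, 34] -> [8, -39] -> 1

2; 0; 2; 1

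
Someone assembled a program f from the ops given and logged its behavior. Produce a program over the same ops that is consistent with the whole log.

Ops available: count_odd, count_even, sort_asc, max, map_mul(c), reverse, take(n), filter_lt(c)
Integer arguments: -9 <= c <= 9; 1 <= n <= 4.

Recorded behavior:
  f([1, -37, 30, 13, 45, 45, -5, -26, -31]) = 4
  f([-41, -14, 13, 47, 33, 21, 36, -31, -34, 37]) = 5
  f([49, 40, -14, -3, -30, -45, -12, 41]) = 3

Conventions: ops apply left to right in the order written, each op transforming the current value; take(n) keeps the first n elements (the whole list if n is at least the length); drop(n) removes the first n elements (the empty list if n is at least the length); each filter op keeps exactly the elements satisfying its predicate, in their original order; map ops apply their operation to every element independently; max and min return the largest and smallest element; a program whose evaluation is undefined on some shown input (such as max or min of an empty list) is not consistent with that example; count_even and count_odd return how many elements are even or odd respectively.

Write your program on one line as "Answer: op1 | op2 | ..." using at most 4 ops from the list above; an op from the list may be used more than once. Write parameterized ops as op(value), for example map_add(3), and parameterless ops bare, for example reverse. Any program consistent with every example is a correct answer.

map_mul(-1) | filter_lt(5) | count_odd

Check, running the answer program on each example:
  [1, -37, 30, 13, 45, 45, -5, -26, -31] -> [-1, 37, -30, -13, -45, -45, 5, 26, 31] -> [-1, -30, -13, -45, -45] -> 4
  [-41, -14, 13, 47, 33, 21, 36, -31, -34, 37] -> [41, 14, -13, -47, -33, -21, -36, 31, 34, -37] -> [-13, -47, -33, -21, -36, -37] -> 5
  [49, 40, -14, -3, -30, -45, -12, 41] -> [-49, -40, 14, 3, 30, 45, 12, -41] -> [-49, -40, 3, -41] -> 3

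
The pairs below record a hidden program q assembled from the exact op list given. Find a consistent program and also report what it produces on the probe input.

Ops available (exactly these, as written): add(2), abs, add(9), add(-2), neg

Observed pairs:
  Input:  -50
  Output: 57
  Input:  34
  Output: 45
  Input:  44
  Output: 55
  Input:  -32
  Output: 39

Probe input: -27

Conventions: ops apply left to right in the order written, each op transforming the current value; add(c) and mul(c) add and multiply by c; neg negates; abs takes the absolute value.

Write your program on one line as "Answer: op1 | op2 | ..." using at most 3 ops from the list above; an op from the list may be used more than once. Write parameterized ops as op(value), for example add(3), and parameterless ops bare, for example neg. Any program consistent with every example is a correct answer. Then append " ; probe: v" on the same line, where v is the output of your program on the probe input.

add(2) | abs | add(9) ; probe: 34

Check, running the answer program on each example:
  -50 -> -48 -> 48 -> 57
  34 -> 36 -> 36 -> 45
  44 -> 46 -> 46 -> 55
  -32 -> -30 -> 30 -> 39
  probe: -27 -> -25 -> 25 -> 34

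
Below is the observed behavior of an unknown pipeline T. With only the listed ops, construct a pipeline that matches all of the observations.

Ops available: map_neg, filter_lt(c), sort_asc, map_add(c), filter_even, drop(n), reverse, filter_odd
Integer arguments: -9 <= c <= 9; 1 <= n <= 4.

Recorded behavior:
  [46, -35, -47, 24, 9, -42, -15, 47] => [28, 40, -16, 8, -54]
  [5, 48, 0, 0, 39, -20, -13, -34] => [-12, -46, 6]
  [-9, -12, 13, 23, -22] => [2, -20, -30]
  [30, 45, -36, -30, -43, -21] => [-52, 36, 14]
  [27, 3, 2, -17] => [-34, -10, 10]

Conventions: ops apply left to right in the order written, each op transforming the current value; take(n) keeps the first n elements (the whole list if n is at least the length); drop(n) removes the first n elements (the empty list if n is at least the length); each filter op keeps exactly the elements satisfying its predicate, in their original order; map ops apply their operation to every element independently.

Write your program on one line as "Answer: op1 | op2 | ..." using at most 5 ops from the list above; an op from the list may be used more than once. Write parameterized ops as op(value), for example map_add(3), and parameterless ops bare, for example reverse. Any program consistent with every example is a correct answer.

map_add(7) | reverse | filter_even | reverse | map_neg

Check, running the answer program on each example:
  [46, -35, -47, 24, 9, -42, -15, 47] -> [53, -28, -40, 31, 16, -35, -8, 54] -> [54, -8, -35, 16, 31, -40, -28, 53] -> [54, -8, 16, -40, -28] -> [-28, -40, 16, -8, 54] -> [28, 40, -16, 8, -54]
  [5, 48, 0, 0, 39, -20, -13, -34] -> [12, 55, 7, 7, 46, -13, -6, -27] -> [-27, -6, -13, 46, 7, 7, 55, 12] -> [-6, 46, 12] -> [12, 46, -6] -> [-12, -46, 6]
  [-9, -12, 13, 23, -22] -> [-2, -5, 20, 30, -15] -> [-15, 30, 20, -5, -2] -> [30, 20, -2] -> [-2, 20, 30] -> [2, -20, -30]
  [30, 45, -36, -30, -43, -21] -> [37, 52, -29, -23, -36, -14] -> [-14, -36, -23, -29, 52, 37] -> [-14, -36, 52] -> [52, -36, -14] -> [-52, 36, 14]
  [27, 3, 2, -17] -> [34, 10, 9, -10] -> [-10, 9, 10, 34] -> [-10, 10, 34] -> [34, 10, -10] -> [-34, -10, 10]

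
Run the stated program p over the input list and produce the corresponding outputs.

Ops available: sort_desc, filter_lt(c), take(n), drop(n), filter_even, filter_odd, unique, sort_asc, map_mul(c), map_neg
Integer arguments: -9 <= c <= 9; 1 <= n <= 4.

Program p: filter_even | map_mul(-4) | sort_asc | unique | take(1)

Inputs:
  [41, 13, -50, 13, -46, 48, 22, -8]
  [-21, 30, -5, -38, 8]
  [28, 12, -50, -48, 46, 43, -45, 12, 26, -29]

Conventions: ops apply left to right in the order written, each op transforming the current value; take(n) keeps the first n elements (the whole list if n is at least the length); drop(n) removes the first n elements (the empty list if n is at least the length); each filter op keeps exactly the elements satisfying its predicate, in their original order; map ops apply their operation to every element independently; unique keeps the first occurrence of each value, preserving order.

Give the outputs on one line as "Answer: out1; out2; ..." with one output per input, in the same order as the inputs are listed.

Execution, op by op:
  [41, 13, -50, 13, -46, 48, 22, -8] -> [-50, -46, 48, 22, -8] -> [200, 184, -192, -88, 32] -> [-192, -88, 32, 184, 200] -> [-192, -88, 32, 184, 200] -> [-192]
  [-21, 30, -5, -38, 8] -> [30, -38, 8] -> [-120, 152, -32] -> [-120, -32, 152] -> [-120, -32, 152] -> [-120]
  [28, 12, -50, -48, 46, 43, -45, 12, 26, -29] -> [28, 12, -50, -48, 46, 12, 26] -> [-112, -48, 200, 192, -184, -48, -104] -> [-184, -112, -104, -48, -48, 192, 200] -> [-184, -112, -104, -48, 192, 200] -> [-184]

[-192]; [-120]; [-184]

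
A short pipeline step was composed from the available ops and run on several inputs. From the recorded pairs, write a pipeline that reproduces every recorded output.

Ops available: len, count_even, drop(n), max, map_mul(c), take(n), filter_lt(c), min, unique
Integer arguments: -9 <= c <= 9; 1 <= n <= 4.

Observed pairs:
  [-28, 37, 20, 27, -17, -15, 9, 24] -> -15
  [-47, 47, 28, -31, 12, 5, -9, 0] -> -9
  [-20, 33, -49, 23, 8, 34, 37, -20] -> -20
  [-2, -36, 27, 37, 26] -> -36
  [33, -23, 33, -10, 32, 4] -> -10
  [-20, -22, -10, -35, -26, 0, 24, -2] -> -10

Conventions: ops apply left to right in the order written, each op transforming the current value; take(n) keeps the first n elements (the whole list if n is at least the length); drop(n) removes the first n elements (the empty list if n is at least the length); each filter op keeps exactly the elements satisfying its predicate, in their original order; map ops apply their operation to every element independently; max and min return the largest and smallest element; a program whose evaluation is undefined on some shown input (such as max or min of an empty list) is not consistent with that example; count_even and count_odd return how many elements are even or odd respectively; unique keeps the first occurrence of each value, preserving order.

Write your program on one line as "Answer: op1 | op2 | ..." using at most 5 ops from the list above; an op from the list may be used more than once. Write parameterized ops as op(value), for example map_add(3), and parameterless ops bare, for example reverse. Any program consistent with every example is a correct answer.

filter_lt(4) | filter_lt(-2) | unique | max

Check, running the answer program on each example:
  [-28, 37, 20, 27, -17, -15, 9, 24] -> [-28, -17, -15] -> [-28, -17, -15] -> [-28, -17, -15] -> -15
  [-47, 47, 28, -31, 12, 5, -9, 0] -> [-47, -31, -9, 0] -> [-47, -31, -9] -> [-47, -31, -9] -> -9
  [-20, 33, -49, 23, 8, 34, 37, -20] -> [-20, -49, -20] -> [-20, -49, -20] -> [-20, -49] -> -20
  [-2, -36, 27, 37, 26] -> [-2, -36] -> [-36] -> [-36] -> -36
  [33, -23, 33, -10, 32, 4] -> [-23, -10] -> [-23, -10] -> [-23, -10] -> -10
  [-20, -22, -10, -35, -26, 0, 24, -2] -> [-20, -22, -10, -35, -26, 0, -2] -> [-20, -22, -10, -35, -26] -> [-20, -22, -10, -35, -26] -> -10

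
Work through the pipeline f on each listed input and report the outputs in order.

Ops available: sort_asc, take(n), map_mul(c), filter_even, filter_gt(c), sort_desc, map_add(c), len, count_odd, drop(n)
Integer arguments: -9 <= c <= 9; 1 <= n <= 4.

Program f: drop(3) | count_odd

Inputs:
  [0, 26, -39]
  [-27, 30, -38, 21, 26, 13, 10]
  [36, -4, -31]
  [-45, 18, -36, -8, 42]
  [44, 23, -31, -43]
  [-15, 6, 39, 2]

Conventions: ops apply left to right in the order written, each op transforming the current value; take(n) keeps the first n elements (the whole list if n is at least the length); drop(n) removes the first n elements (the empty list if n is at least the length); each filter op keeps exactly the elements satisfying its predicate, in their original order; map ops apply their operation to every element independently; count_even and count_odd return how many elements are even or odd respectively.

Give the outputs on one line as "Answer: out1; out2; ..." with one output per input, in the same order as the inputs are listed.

Execution, op by op:
  [0, 26, -39] -> [] -> 0
  [-27, 30, -38, 21, 26, 13, 10] -> [21, 26, 13, 10] -> 2
  [36, -4, -31] -> [] -> 0
  [-45, 18, -36, -8, 42] -> [-8, 42] -> 0
  [44, 23, -31, -43] -> [-43] -> 1
  [-15, 6, 39, 2] -> [2] -> 0

0; 2; 0; 0; 1; 0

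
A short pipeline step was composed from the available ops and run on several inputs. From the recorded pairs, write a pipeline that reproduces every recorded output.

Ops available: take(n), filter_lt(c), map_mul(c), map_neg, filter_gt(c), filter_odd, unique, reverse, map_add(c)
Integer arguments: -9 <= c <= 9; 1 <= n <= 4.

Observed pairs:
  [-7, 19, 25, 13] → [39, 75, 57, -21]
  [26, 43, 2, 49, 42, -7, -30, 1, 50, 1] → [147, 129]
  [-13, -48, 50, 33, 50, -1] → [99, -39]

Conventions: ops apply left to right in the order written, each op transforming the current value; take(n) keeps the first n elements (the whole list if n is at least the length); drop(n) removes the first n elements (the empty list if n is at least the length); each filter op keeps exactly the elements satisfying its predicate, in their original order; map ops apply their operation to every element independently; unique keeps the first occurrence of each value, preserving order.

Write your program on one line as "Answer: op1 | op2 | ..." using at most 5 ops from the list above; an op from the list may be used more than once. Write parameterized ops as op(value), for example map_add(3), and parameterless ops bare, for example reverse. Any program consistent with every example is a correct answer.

take(4) | reverse | filter_odd | map_mul(3)

Check, running the answer program on each example:
  [-7, 19, 25, 13] -> [-7, 19, 25, 13] -> [13, 25, 19, -7] -> [13, 25, 19, -7] -> [39, 75, 57, -21]
  [26, 43, 2, 49, 42, -7, -30, 1, 50, 1] -> [26, 43, 2, 49] -> [49, 2, 43, 26] -> [49, 43] -> [147, 129]
  [-13, -48, 50, 33, 50, -1] -> [-13, -48, 50, 33] -> [33, 50, -48, -13] -> [33, -13] -> [99, -39]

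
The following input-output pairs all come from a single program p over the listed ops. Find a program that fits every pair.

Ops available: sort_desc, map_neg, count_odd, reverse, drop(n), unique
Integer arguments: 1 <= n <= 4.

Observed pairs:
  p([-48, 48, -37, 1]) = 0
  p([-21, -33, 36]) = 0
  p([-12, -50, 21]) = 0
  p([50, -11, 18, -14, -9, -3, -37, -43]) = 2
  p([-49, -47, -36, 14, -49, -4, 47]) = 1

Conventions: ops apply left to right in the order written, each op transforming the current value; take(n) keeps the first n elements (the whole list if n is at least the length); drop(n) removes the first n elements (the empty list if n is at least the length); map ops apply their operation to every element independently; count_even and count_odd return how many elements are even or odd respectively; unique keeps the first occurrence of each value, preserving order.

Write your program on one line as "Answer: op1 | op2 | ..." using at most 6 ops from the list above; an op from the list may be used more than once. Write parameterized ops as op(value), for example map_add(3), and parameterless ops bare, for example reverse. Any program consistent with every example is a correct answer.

sort_desc | drop(2) | drop(3) | map_neg | unique | count_odd

Check, running the answer program on each example:
  [-48, 48, -37, 1] -> [48, 1, -37, -48] -> [-37, -48] -> [] -> [] -> [] -> 0
  [-21, -33, 36] -> [36, -21, -33] -> [-33] -> [] -> [] -> [] -> 0
  [-12, -50, 21] -> [21, -12, -50] -> [-50] -> [] -> [] -> [] -> 0
  [50, -11, 18, -14, -9, -3, -37, -43] -> [50, 18, -3, -9, -11, -14, -37, -43] -> [-3, -9, -11, -14, -37, -43] -> [-14, -37, -43] -> [14, 37, 43] -> [14, 37, 43] -> 2
  [-49, -47, -36, 14, -49, -4, 47] -> [47, 14, -4, -36, -47, -49, -49] -> [-4, -36, -47, -49, -49] -> [-49, -49] -> [49, 49] -> [49] -> 1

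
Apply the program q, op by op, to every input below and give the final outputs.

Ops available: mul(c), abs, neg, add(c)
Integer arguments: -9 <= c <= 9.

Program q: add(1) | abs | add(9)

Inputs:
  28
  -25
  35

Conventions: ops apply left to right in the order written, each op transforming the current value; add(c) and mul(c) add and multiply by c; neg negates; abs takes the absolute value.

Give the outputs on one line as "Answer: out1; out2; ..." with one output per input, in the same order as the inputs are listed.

Execution, op by op:
  28 -> 29 -> 29 -> 38
  -25 -> -24 -> 24 -> 33
  35 -> 36 -> 36 -> 45

38; 33; 45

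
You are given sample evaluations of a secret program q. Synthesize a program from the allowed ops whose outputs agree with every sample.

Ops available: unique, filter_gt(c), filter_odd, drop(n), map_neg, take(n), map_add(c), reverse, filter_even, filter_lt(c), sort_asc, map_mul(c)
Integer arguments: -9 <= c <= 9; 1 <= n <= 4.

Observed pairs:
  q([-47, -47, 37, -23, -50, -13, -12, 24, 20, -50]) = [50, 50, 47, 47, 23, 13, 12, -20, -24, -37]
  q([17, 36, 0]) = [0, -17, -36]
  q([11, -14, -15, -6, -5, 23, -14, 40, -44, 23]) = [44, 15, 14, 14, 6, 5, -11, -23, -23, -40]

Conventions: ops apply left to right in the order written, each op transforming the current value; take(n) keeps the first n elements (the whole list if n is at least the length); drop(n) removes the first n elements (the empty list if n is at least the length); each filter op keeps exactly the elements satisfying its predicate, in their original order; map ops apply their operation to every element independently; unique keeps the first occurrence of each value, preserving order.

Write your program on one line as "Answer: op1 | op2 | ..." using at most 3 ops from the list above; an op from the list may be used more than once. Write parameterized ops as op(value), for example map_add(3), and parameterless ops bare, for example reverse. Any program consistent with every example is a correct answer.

sort_asc | map_neg

Check, running the answer program on each example:
  [-47, -47, 37, -23, -50, -13, -12, 24, 20, -50] -> [-50, -50, -47, -47, -23, -13, -12, 20, 24, 37] -> [50, 50, 47, 47, 23, 13, 12, -20, -24, -37]
  [17, 36, 0] -> [0, 17, 36] -> [0, -17, -36]
  [11, -14, -15, -6, -5, 23, -14, 40, -44, 23] -> [-44, -15, -14, -14, -6, -5, 11, 23, 23, 40] -> [44, 15, 14, 14, 6, 5, -11, -23, -23, -40]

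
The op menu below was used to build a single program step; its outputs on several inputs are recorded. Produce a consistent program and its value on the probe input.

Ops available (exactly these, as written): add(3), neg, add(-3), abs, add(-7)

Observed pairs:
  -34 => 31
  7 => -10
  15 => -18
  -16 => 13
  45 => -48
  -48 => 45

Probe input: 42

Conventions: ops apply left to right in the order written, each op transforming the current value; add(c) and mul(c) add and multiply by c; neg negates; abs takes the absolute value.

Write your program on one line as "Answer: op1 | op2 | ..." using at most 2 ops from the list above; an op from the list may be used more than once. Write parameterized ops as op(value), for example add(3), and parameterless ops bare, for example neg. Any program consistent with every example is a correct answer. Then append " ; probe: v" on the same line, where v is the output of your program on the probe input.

add(3) | neg ; probe: -45

Check, running the answer program on each example:
  -34 -> -31 -> 31
  7 -> 10 -> -10
  15 -> 18 -> -18
  -16 -> -13 -> 13
  45 -> 48 -> -48
  -48 -> -45 -> 45
  probe: 42 -> 45 -> -45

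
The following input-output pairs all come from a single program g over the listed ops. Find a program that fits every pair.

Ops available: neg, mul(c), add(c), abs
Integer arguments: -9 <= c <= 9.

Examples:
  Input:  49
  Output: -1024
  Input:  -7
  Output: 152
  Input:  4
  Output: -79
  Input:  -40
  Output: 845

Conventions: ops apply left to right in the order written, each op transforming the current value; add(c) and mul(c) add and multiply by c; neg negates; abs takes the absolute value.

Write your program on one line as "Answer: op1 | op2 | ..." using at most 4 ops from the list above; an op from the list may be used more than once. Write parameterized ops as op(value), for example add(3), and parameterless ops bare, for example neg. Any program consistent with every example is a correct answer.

mul(3) | mul(7) | add(-5) | neg

Check, running the answer program on each example:
  49 -> 147 -> 1029 -> 1024 -> -1024
  -7 -> -21 -> -147 -> -152 -> 152
  4 -> 12 -> 84 -> 79 -> -79
  -40 -> -120 -> -840 -> -845 -> 845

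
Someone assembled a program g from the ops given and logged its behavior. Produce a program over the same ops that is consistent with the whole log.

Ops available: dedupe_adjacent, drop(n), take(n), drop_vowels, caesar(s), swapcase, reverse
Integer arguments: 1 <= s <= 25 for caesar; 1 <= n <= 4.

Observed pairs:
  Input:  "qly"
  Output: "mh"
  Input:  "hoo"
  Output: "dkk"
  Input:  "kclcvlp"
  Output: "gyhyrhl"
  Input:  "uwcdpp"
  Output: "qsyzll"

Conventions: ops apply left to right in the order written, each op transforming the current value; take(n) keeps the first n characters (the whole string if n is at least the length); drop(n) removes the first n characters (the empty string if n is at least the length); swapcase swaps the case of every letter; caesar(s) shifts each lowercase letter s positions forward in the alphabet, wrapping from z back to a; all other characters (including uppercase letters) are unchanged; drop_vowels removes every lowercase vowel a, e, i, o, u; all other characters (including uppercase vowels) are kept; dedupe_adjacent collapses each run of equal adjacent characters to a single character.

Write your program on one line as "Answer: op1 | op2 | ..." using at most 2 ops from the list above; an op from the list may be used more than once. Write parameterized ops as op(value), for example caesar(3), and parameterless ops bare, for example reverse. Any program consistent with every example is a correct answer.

caesar(22) | drop_vowels

Check, running the answer program on each example:
  "qly" -> "mhu" -> "mh"
  "hoo" -> "dkk" -> "dkk"
  "kclcvlp" -> "gyhyrhl" -> "gyhyrhl"
  "uwcdpp" -> "qsyzll" -> "qsyzll"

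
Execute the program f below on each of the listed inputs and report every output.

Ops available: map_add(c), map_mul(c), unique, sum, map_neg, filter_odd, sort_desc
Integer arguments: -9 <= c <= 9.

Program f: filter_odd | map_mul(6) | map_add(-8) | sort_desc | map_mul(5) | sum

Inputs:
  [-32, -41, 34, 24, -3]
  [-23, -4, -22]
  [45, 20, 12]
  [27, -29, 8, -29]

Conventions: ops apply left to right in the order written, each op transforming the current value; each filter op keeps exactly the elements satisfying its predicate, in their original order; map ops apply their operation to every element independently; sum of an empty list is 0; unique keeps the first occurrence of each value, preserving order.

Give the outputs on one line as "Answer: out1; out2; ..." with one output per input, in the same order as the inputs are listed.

Execution, op by op:
  [-32, -41, 34, 24, -3] -> [-41, -3] -> [-246, -18] -> [-254, -26] -> [-26, -254] -> [-130, -1270] -> -1400
  [-23, -4, -22] -> [-23] -> [-138] -> [-146] -> [-146] -> [-730] -> -730
  [45, 20, 12] -> [45] -> [270] -> [262] -> [262] -> [1310] -> 1310
  [27, -29, 8, -29] -> [27, -29, -29] -> [162, -174, -174] -> [154, -182, -182] -> [154, -182, -182] -> [770, -910, -910] -> -1050

-1400; -730; 1310; -1050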